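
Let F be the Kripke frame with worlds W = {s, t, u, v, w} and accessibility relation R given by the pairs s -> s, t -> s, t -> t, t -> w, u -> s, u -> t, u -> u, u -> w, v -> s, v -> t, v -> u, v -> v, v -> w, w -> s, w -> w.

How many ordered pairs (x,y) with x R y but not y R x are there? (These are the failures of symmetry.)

Enumerating: (t,s), (t,w), (u,s), (u,t), (u,w), (v,s), (v,t), (v,u), (v,w), (w,s).

10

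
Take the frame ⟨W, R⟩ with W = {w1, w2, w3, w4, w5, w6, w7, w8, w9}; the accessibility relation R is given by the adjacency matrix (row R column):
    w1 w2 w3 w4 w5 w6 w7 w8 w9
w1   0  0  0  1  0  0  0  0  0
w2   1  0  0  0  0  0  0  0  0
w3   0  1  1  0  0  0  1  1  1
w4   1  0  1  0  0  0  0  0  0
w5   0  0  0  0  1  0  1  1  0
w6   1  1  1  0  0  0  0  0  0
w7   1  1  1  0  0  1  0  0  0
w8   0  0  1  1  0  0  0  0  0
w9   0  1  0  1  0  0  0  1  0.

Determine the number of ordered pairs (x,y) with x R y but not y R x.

Enumerating: (w2,w1), (w3,w2), (w3,w9), (w4,w3), (w5,w7), (w5,w8), (w6,w1), (w6,w2), (w6,w3), (w7,w1), (w7,w2), (w7,w6), (w8,w4), (w9,w2), (w9,w4), (w9,w8).

16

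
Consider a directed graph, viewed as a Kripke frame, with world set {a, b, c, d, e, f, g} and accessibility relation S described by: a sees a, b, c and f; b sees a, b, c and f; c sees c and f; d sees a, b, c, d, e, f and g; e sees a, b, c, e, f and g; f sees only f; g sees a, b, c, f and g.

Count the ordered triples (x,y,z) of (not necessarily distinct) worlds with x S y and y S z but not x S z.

0

S is transitive; there are no such tuples.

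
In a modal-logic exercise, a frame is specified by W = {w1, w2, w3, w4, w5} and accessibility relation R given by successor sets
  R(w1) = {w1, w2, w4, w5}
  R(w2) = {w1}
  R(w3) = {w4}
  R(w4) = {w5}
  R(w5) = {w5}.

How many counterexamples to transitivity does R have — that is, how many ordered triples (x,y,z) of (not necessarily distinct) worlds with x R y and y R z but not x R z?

4

Enumerating: (w2,w1,w2), (w2,w1,w4), (w2,w1,w5), (w3,w4,w5).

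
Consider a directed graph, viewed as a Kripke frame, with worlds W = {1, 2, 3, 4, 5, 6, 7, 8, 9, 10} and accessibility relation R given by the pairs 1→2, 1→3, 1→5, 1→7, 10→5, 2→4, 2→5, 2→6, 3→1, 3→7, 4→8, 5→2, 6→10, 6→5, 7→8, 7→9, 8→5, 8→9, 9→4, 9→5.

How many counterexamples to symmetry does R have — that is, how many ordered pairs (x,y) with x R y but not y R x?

16

Enumerating: (1,2), (1,5), (1,7), (10,5), (2,4), (2,6), (3,7), (4,8), (6,10), (6,5), (7,8), (7,9), (8,5), (8,9), (9,4), (9,5).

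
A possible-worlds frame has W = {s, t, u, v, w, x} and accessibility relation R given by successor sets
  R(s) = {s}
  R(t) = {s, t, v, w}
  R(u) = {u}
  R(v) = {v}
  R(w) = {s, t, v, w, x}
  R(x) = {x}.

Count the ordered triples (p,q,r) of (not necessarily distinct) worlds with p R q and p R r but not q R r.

19

Enumerating: (t,s,t), (t,s,v), (t,s,w), (t,v,s), (t,v,t), (t,v,w), (w,s,t), (w,s,v), (w,s,w), (w,s,x), (w,t,x), (w,v,s), … and 7 more.
Total: 19.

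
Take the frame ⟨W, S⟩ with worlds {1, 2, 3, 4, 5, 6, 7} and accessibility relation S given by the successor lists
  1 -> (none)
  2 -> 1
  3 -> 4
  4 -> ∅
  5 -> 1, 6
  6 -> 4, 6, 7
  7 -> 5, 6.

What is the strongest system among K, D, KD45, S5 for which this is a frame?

Serial (axiom D): no — 1 has no S-successor.
Euclidean (axiom 5): no — 5 S 1 and 5 S 6, but not 1 S 6.
Transitive (axiom 4): no — 5 S 6 and 6 S 4, but not 5 S 4.
Reflexive (axiom T): no — 1 is not related to itself.
So F validates K; D would additionally require S to be serial. The strongest is K.

K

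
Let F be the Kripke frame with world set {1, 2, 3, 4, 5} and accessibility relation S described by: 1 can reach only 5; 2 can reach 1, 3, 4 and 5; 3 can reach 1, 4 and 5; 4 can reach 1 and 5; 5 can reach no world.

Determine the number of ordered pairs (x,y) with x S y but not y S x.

10

Enumerating: (1,5), (2,1), (2,3), (2,4), (2,5), (3,1), (3,4), (3,5), (4,1), (4,5).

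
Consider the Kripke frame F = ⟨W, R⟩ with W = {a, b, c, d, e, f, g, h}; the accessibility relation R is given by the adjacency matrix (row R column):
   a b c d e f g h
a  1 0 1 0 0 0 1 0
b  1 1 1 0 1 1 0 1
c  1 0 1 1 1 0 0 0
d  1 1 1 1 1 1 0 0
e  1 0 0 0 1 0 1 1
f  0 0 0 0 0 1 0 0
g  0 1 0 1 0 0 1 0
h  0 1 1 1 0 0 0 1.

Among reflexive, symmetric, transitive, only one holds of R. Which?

Reflexive: yes — every world is R-related to itself.
Symmetric: no — a R g but not g R a.
Transitive: no — a R c and c R d, but not a R d.
Only reflexive holds.

reflexive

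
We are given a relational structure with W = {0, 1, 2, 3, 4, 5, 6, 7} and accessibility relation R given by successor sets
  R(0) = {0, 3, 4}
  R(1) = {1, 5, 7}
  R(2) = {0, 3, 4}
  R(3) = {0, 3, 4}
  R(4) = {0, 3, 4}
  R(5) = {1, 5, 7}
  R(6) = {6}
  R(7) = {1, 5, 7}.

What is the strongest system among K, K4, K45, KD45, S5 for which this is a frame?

Transitive (axiom 4): yes — every two-step R-path is closed by a direct edge.
Euclidean (axiom 5): yes — any two successors of a common world are R-related.
Serial (axiom D): yes — every world has a successor (e.g. 0 R 0).
Reflexive (axiom T): no — 2 is not related to itself.
So F validates K, K4, K45, KD45; S5 would additionally require R to be reflexive. The strongest is KD45.

KD45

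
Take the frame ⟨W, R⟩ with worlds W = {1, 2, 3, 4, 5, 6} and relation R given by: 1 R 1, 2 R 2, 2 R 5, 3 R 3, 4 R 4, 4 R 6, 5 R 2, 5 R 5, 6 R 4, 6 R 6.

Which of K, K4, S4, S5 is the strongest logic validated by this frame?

Transitive (axiom 4): yes — every two-step R-path is closed by a direct edge.
Reflexive (axiom T): yes — every world is R-related to itself.
Euclidean (axiom 5): yes — any two successors of a common world are R-related.
So F validates K, K4, S4, S5. The strongest is S5.

S5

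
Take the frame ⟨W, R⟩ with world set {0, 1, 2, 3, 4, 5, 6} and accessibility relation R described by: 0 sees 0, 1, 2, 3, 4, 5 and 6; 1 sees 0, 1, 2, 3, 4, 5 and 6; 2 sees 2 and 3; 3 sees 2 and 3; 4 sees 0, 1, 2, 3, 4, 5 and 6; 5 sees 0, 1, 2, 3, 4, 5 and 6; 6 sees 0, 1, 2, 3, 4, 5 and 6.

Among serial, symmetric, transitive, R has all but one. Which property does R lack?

symmetric

Serial: yes — every world has a successor (e.g. 0 R 0).
Symmetric: no — 0 R 2 but not 2 R 0.
Transitive: yes — every two-step R-path is closed by a direct edge.
Only symmetric fails.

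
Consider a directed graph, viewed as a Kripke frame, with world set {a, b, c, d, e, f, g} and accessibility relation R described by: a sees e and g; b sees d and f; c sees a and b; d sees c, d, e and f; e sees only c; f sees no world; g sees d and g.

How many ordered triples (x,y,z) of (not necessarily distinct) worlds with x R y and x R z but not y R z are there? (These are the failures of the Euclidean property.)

Enumerating: (a,e,e), (a,e,g), (a,g,e), (b,f,d), (b,f,f), (c,a,a), (c,a,b), (c,b,a), (c,b,b), (d,c,c), (d,c,d), (d,c,e), … and 10 more.
Total: 22.

22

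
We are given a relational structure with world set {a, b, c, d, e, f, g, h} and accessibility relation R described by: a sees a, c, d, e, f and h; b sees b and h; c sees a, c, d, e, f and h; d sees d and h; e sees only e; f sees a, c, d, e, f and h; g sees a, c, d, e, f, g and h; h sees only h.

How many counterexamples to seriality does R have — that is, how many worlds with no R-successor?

R is serial; there are no such worlds.

0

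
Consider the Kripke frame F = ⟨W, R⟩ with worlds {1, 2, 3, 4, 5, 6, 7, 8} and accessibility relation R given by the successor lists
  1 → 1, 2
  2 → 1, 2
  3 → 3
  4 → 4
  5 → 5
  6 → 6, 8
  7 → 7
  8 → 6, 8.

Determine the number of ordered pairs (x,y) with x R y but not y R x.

0

R is symmetric; there are no such tuples.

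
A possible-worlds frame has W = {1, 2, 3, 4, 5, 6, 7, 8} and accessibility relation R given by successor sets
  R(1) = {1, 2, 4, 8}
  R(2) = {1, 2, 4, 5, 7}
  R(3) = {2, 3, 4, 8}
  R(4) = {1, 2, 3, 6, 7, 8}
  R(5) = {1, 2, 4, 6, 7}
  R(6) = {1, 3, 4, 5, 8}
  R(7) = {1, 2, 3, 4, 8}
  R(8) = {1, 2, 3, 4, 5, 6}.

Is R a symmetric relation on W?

Symmetric: no — 3 R 2 but not 2 R 3.

No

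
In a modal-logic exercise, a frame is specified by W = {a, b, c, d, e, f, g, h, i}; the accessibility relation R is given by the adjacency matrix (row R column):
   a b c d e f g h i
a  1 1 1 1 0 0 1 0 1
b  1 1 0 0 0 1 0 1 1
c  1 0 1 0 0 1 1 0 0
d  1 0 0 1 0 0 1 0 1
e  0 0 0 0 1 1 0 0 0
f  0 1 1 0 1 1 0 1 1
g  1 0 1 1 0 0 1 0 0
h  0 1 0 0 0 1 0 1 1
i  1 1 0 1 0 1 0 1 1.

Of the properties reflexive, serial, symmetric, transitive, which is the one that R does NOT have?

Reflexive: yes — every world is R-related to itself.
Serial: yes — every world has a successor (e.g. a R a).
Symmetric: yes — every pair in R has its reverse in R.
Transitive: no — a R b and b R f, but not a R f.
Only transitive fails.

transitive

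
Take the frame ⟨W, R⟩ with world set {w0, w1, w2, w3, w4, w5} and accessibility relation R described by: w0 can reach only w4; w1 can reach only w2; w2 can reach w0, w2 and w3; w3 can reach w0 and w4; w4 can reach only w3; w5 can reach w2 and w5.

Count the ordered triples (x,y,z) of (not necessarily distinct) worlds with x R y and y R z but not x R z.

10

Enumerating: (w0,w4,w3), (w1,w2,w0), (w1,w2,w3), (w2,w0,w4), (w2,w3,w4), (w3,w4,w3), (w4,w3,w0), (w4,w3,w4), (w5,w2,w0), (w5,w2,w3).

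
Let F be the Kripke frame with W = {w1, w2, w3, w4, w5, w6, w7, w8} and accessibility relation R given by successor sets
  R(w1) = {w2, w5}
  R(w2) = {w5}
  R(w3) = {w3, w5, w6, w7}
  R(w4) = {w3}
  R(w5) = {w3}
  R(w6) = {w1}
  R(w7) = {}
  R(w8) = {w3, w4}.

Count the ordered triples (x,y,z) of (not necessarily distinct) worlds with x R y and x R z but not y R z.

Enumerating: (w1,w2,w2), (w1,w5,w2), (w1,w5,w5), (w2,w5,w5), (w3,w5,w5), (w3,w5,w6), (w3,w5,w7), (w3,w6,w3), (w3,w6,w5), (w3,w6,w6), (w3,w6,w7), (w3,w7,w3), (w3,w7,w5), (w3,w7,w6), (w3,w7,w7), (w6,w1,w1), (w8,w3,w4), (w8,w4,w4).

18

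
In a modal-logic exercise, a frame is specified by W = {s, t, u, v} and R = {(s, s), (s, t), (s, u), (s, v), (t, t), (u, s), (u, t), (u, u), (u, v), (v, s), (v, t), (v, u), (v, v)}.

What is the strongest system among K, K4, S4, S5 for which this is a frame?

S4

Transitive (axiom 4): yes — every two-step R-path is closed by a direct edge.
Reflexive (axiom T): yes — every world is R-related to itself.
Euclidean (axiom 5): no — s R t and s R u, but not t R u.
So F validates K, K4, S4; S5 would additionally require R to be Euclidean. The strongest is S4.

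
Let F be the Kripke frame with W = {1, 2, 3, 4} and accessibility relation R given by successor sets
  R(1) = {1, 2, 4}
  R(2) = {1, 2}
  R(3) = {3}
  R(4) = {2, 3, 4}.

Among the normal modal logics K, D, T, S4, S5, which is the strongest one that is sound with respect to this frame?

Serial (axiom D): yes — every world has a successor (e.g. 1 R 1).
Reflexive (axiom T): yes — every world is R-related to itself.
Transitive (axiom 4): no — 1 R 4 and 4 R 3, but not 1 R 3.
Euclidean (axiom 5): no — 1 R 2 and 1 R 4, but not 2 R 4.
So F validates K, D, T; S4 would additionally require R to be transitive. The strongest is T.

T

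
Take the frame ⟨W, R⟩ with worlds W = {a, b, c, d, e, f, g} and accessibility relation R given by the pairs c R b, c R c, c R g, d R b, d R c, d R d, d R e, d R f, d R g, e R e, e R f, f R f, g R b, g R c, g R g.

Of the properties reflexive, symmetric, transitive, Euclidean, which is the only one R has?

Reflexive: no — a is not related to itself.
Symmetric: no — c R b but not b R c.
Transitive: yes — every two-step R-path is closed by a direct edge.
Euclidean: no — c R b and c R g, but not b R g.
Only transitive holds.

transitive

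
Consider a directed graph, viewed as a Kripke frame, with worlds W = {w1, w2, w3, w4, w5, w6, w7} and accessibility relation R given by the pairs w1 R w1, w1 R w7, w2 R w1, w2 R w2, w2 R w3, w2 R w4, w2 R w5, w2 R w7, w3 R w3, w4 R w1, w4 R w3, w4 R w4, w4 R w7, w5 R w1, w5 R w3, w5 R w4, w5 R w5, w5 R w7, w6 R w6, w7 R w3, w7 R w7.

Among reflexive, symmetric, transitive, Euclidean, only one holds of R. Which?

Reflexive: yes — every world is R-related to itself.
Symmetric: no — w1 R w7 but not w7 R w1.
Transitive: no — w1 R w7 and w7 R w3, but not w1 R w3.
Euclidean: no — w2 R w1 and w2 R w3, but not w1 R w3.
Only reflexive holds.

reflexive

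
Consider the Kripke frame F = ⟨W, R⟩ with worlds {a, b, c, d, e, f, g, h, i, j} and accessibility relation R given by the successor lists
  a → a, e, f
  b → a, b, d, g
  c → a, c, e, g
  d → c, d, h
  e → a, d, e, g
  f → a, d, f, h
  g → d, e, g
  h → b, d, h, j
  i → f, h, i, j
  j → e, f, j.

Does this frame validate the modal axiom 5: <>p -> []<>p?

The schema 5 characterises exactly the Euclidean frames.
Euclidean: no — a R e and a R f, but not e R f.

No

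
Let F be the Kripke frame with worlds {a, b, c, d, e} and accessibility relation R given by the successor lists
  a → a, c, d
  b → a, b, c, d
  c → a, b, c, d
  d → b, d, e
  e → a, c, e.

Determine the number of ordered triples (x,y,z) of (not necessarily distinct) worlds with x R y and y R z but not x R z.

Enumerating: (a,c,b), (a,d,b), (a,d,e), (b,d,e), (c,d,e), (d,b,a), (d,b,c), (d,e,a), (d,e,c), (e,a,d), (e,c,b), (e,c,d).

12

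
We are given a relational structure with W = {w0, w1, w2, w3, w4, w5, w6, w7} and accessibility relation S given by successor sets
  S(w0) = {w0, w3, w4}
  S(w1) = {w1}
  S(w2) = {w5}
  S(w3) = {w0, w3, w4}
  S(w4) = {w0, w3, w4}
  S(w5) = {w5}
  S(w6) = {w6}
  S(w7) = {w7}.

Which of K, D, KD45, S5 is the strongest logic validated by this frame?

KD45

Serial (axiom D): yes — every world has a successor (e.g. w0 S w0).
Euclidean (axiom 5): yes — any two successors of a common world are S-related.
Transitive (axiom 4): yes — every two-step S-path is closed by a direct edge.
Reflexive (axiom T): no — w2 is not related to itself.
So F validates K, D, KD45; S5 would additionally require S to be reflexive. The strongest is KD45.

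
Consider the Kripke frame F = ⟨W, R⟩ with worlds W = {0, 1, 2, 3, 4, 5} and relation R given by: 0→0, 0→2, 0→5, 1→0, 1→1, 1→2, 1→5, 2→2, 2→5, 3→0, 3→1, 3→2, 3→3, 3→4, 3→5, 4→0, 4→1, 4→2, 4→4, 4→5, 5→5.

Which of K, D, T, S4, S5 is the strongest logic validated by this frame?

S4

Serial (axiom D): yes — every world has a successor (e.g. 0 R 0).
Reflexive (axiom T): yes — every world is R-related to itself.
Transitive (axiom 4): yes — every two-step R-path is closed by a direct edge.
Euclidean (axiom 5): no — 0 R 5 and 0 R 2, but not 5 R 2.
So F validates K, D, T, S4; S5 would additionally require R to be Euclidean. The strongest is S4.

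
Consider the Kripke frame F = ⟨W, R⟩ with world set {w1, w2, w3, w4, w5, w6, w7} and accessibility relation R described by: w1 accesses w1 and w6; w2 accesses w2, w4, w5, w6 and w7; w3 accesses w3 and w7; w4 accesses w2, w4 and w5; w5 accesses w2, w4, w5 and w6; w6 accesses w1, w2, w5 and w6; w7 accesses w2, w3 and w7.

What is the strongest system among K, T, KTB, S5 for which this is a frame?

Reflexive (axiom T): yes — every world is R-related to itself.
Symmetric (axiom B): yes — every pair in R has its reverse in R.
Euclidean (axiom 5): no — w2 R w4 and w2 R w6, but not w4 R w6.
So F validates K, T, KTB; S5 would additionally require R to be Euclidean. The strongest is KTB.

KTB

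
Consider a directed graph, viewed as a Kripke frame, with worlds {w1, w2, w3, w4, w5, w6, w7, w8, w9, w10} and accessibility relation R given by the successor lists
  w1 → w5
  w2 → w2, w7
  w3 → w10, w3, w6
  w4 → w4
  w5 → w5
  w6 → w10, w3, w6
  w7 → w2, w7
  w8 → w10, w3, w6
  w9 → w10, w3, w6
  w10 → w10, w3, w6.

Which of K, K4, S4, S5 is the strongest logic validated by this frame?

K4

Transitive (axiom 4): yes — every two-step R-path is closed by a direct edge.
Reflexive (axiom T): no — w1 is not related to itself.
Euclidean (axiom 5): yes — any two successors of a common world are R-related.
So F validates K, K4; S4 would additionally require R to be reflexive. The strongest is K4.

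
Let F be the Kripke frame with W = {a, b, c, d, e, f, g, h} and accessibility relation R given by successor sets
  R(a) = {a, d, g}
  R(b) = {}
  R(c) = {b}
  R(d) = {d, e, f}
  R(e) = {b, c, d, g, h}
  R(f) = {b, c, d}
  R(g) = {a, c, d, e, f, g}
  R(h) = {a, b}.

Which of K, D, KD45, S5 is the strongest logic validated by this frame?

Serial (axiom D): no — b has no R-successor.
Euclidean (axiom 5): no — a R d and a R g, but not d R g.
Transitive (axiom 4): no — a R d and d R e, but not a R e.
Reflexive (axiom T): no — b is not related to itself.
So F validates K; D would additionally require R to be serial. The strongest is K.

K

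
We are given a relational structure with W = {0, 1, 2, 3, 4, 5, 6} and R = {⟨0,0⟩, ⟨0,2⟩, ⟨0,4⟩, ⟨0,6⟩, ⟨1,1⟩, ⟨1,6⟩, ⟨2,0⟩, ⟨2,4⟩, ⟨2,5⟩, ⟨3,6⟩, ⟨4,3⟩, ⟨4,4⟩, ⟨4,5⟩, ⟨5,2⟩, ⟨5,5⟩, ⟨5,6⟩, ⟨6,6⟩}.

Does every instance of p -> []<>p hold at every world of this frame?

By correspondence theory, B is valid on a frame iff R is symmetric.
Symmetric: no — 0 R 4 but not 4 R 0.

No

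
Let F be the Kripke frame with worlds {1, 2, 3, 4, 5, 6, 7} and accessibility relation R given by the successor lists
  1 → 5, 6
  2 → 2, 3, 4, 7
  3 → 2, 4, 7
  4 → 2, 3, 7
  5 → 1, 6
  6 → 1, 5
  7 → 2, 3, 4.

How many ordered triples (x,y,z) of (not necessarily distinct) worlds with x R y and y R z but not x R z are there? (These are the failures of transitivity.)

15

Enumerating: (1,5,1), (1,6,1), (3,2,3), (3,4,3), (3,7,3), (4,2,4), (4,3,4), (4,7,4), (5,1,5), (5,6,5), (6,1,6), (6,5,6), (7,2,7), (7,3,7), (7,4,7).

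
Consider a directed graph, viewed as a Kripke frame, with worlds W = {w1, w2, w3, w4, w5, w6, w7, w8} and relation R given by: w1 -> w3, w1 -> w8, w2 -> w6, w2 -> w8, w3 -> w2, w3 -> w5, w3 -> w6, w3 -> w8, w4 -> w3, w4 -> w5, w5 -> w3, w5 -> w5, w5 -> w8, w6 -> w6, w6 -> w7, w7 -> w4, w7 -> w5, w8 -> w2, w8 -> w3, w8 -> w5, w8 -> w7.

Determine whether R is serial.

Yes

Serial: yes — every world has a successor (e.g. w1 R w3).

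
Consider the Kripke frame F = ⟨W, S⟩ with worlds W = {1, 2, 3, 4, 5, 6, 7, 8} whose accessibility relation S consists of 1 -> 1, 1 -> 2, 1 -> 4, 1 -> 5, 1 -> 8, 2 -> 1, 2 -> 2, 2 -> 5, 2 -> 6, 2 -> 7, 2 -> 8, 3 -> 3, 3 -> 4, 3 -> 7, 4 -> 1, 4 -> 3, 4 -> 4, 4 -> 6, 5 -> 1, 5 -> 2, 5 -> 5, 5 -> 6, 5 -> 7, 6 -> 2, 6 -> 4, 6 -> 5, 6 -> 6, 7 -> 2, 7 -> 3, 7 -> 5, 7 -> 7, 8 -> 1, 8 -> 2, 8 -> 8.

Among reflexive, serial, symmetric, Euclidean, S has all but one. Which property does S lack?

Reflexive: yes — every world is S-related to itself.
Serial: yes — every world has a successor (e.g. 1 S 1).
Symmetric: yes — every pair in S has its reverse in S.
Euclidean: no — 1 S 2 and 1 S 4, but not 2 S 4.
Only Euclidean fails.

Euclidean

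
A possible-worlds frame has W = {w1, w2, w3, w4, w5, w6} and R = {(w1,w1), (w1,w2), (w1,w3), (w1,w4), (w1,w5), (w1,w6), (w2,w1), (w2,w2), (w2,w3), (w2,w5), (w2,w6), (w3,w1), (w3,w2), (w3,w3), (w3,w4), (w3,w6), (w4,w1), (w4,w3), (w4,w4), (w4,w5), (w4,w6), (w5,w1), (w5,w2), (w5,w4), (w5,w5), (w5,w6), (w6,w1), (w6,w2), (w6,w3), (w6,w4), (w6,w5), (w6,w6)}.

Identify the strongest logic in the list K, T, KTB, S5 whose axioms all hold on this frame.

KTB

Reflexive (axiom T): yes — every world is R-related to itself.
Symmetric (axiom B): yes — every pair in R has its reverse in R.
Euclidean (axiom 5): no — w1 R w2 and w1 R w4, but not w2 R w4.
So F validates K, T, KTB; S5 would additionally require R to be Euclidean. The strongest is KTB.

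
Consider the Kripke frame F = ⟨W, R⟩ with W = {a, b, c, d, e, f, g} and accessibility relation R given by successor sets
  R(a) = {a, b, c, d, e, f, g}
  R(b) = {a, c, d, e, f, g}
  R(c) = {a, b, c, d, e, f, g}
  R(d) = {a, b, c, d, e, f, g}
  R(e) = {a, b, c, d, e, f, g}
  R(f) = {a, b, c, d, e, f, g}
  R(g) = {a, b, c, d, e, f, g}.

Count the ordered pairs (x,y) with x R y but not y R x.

0

R is symmetric; there are no such tuples.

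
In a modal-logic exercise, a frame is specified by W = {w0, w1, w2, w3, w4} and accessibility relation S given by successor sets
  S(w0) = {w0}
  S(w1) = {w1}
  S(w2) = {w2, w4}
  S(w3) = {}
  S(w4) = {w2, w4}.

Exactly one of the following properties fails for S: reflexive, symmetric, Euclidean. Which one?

Reflexive: no — w3 is not related to itself.
Symmetric: yes — every pair in S has its reverse in S.
Euclidean: yes — any two successors of a common world are S-related.
Only reflexive fails.

reflexive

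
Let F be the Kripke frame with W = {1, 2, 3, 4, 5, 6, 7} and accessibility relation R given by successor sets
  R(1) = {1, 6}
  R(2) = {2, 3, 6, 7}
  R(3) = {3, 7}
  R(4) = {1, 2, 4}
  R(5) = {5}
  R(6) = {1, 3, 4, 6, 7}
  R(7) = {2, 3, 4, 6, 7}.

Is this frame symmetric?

Symmetric: no — 2 R 3 but not 3 R 2.

No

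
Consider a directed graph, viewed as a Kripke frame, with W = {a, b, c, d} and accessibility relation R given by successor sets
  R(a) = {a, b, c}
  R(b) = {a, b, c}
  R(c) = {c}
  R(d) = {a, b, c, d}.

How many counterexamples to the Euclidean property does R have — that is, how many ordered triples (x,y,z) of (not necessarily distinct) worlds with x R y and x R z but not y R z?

Enumerating: (a,c,a), (a,c,b), (b,c,a), (b,c,b), (d,a,d), (d,b,d), (d,c,a), (d,c,b), (d,c,d).

9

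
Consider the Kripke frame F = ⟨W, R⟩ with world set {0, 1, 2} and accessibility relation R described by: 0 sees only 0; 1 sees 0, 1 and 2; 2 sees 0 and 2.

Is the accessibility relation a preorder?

Yes

Reflexive: yes — every world is R-related to itself.
Transitive: yes — every two-step R-path is closed by a direct edge.
So R is a preorder.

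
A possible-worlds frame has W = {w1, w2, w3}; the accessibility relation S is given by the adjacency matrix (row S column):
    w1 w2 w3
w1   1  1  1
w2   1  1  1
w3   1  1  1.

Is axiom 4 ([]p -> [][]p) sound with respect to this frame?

Axiom 4 corresponds to the accessibility relation being transitive.
Transitive: yes — every two-step S-path is closed by a direct edge.

Yes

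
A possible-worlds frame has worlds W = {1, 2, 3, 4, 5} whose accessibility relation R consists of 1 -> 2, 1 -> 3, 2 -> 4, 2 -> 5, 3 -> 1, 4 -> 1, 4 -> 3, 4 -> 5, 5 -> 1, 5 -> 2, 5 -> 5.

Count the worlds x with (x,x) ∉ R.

4

Enumerating: 1, 2, 3, 4.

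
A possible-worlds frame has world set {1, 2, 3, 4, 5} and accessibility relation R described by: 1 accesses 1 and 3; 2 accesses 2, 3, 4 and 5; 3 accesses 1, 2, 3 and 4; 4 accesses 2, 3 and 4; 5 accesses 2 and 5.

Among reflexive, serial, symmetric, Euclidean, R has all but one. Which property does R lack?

Euclidean

Reflexive: yes — every world is R-related to itself.
Serial: yes — every world has a successor (e.g. 1 R 1).
Symmetric: yes — every pair in R has its reverse in R.
Euclidean: no — 2 R 3 and 2 R 5, but not 3 R 5.
Only Euclidean fails.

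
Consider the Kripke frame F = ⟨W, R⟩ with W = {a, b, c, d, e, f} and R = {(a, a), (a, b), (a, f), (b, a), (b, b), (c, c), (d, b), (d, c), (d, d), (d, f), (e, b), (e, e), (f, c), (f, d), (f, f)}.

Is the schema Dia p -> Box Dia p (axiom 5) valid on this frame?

No

The schema 5 characterises exactly the Euclidean frames.
Euclidean: no — a R b and a R f, but not b R f.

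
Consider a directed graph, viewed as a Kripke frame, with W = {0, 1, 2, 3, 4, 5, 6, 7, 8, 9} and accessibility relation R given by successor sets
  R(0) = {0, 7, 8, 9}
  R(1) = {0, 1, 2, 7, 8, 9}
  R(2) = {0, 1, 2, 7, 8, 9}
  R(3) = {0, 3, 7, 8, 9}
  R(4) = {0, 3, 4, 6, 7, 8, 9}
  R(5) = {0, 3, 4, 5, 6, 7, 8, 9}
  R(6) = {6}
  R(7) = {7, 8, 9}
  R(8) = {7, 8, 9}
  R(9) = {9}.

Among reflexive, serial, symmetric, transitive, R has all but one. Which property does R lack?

symmetric

Reflexive: yes — every world is R-related to itself.
Serial: yes — every world has a successor (e.g. 0 R 0).
Symmetric: no — 0 R 7 but not 7 R 0.
Transitive: yes — every two-step R-path is closed by a direct edge.
Only symmetric fails.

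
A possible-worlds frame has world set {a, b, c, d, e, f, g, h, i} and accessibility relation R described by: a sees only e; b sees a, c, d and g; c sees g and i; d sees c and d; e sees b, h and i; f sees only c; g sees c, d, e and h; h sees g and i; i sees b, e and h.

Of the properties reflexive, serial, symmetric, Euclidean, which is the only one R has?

Reflexive: no — a is not related to itself.
Serial: yes — every world has a successor (e.g. a R e).
Symmetric: no — a R e but not e R a.
Euclidean: no — b R a and b R c, but not a R c.
Only serial holds.

serial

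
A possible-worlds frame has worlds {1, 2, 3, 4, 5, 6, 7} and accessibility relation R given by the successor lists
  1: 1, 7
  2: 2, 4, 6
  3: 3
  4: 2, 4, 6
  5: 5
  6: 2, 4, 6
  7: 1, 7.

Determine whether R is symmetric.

Symmetric: yes — every pair in R has its reverse in R.

Yes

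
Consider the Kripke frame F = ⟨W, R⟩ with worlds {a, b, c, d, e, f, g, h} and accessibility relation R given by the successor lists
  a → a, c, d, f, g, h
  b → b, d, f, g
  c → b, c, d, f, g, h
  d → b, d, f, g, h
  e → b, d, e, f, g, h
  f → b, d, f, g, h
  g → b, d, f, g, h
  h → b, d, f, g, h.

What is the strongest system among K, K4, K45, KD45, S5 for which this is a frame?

Transitive (axiom 4): no — a R c and c R b, but not a R b.
Euclidean (axiom 5): no — a R d and a R c, but not d R c.
Serial (axiom D): yes — every world has a successor (e.g. a R a).
Reflexive (axiom T): yes — every world is R-related to itself.
So F validates K; K4 would additionally require R to be transitive. The strongest is K.

K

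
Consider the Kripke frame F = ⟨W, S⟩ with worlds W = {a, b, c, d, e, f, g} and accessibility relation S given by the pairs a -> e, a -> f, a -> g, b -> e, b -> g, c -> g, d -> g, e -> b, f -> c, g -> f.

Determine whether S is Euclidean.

Euclidean: no — a S e and a S f, but not e S f.

No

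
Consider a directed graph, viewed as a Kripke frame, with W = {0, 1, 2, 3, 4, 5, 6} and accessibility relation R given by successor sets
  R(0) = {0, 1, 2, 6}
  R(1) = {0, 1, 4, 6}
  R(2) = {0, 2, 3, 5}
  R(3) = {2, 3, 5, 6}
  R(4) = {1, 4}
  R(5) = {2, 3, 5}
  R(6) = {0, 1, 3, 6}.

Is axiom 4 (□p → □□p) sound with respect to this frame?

No

The schema 4 characterises exactly the transitive frames.
Transitive: no — 0 R 1 and 1 R 4, but not 0 R 4.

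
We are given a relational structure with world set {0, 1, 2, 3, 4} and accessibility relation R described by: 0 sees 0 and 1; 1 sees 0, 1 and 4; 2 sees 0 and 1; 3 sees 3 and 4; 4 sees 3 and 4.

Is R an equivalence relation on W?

Reflexive: no — 2 is not related to itself.
Symmetric: no — 1 R 4 but not 4 R 1.
Transitive: no — 0 R 1 and 1 R 4, but not 0 R 4.
So R is not an equivalence relation.

No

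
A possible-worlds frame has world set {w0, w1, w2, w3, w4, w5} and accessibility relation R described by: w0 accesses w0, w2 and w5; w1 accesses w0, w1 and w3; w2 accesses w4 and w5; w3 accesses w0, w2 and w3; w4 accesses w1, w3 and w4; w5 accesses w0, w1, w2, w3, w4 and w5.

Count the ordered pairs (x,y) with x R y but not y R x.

11

Enumerating: (w0,w2), (w1,w0), (w1,w3), (w2,w4), (w3,w0), (w3,w2), (w4,w1), (w4,w3), (w5,w1), (w5,w3), (w5,w4).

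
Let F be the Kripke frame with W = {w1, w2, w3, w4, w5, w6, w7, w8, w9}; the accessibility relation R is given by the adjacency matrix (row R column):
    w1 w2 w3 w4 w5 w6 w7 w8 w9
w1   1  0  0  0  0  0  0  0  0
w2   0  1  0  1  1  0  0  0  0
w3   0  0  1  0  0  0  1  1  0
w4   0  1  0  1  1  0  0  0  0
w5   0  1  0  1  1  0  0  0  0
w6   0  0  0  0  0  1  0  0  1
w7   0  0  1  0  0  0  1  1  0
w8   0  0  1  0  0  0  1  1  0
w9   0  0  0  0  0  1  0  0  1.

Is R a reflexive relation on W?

Reflexive: yes — every world is R-related to itself.

Yes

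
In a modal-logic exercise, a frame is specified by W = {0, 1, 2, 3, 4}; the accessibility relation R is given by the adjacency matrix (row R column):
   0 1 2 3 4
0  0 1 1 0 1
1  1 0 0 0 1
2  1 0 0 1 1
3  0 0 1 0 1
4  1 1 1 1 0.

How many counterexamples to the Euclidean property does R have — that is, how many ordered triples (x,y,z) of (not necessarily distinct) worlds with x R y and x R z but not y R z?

Enumerating: (0,1,1), (0,1,2), (0,2,1), (0,2,2), (0,4,4), (1,0,0), (1,4,4), (2,0,0), (2,0,3), (2,3,0), (2,3,3), (2,4,4), … and 12 more.
Total: 24.

24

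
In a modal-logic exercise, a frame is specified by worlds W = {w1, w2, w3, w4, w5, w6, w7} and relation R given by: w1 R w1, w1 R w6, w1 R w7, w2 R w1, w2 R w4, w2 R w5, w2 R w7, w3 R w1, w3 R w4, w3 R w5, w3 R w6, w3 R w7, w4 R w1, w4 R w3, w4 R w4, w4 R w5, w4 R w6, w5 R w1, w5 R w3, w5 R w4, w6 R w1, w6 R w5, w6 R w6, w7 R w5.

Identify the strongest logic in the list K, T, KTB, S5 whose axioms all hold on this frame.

Reflexive (axiom T): no — w2 is not related to itself.
Symmetric (axiom B): no — w1 R w7 but not w7 R w1.
Euclidean (axiom 5): no — w1 R w6 and w1 R w7, but not w6 R w7.
So F validates K; T would additionally require R to be reflexive. The strongest is K.

K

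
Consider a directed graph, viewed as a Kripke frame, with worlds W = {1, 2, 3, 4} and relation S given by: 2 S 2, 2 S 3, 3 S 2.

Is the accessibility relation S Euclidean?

No

Euclidean: no — 2 S 3 and 2 S 3, but not 3 S 3.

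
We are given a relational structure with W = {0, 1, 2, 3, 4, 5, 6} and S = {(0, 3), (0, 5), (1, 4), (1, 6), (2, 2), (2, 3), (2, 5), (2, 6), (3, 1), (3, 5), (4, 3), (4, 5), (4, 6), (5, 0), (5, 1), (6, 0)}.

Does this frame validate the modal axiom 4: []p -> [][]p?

No

The schema 4 characterises exactly the transitive frames.
Transitive: no — 0 S 3 and 3 S 1, but not 0 S 1.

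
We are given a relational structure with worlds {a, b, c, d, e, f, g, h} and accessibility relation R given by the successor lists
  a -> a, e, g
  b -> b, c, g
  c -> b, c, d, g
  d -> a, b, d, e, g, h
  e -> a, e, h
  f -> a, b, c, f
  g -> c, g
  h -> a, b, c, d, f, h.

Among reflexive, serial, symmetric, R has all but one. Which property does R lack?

Reflexive: yes — every world is R-related to itself.
Serial: yes — every world has a successor (e.g. a R a).
Symmetric: no — a R g but not g R a.
Only symmetric fails.

symmetric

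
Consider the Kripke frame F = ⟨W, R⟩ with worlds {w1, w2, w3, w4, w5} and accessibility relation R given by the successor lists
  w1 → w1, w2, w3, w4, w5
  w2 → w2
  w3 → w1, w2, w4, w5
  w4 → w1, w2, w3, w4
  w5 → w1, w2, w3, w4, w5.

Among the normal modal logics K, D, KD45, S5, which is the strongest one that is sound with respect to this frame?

Serial (axiom D): yes — every world has a successor (e.g. w1 R w1).
Euclidean (axiom 5): no — w1 R w2 and w1 R w3, but not w2 R w3.
Transitive (axiom 4): no — w4 R w1 and w1 R w5, but not w4 R w5.
Reflexive (axiom T): no — w3 is not related to itself.
So F validates K, D; KD45 would additionally require R to be Euclidean and transitive. The strongest is D.

D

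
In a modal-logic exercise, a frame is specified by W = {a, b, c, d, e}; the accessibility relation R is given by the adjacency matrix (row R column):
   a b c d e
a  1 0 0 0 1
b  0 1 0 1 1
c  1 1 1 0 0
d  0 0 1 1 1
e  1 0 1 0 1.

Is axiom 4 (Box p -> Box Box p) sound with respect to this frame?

No

The schema 4 characterises exactly the transitive frames.
Transitive: no — a R e and e R c, but not a R c.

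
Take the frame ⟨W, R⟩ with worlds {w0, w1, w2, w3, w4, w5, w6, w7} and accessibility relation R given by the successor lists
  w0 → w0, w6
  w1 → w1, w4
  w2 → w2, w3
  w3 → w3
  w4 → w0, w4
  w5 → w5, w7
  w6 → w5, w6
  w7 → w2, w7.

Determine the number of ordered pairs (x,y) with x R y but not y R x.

Enumerating: (w0,w6), (w1,w4), (w2,w3), (w4,w0), (w5,w7), (w6,w5), (w7,w2).

7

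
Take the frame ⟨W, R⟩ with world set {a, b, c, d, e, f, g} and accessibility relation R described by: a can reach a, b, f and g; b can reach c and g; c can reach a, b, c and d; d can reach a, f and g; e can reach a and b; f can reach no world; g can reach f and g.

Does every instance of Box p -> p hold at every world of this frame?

No

Axiom T corresponds to the accessibility relation being reflexive.
Reflexive: no — b is not related to itself.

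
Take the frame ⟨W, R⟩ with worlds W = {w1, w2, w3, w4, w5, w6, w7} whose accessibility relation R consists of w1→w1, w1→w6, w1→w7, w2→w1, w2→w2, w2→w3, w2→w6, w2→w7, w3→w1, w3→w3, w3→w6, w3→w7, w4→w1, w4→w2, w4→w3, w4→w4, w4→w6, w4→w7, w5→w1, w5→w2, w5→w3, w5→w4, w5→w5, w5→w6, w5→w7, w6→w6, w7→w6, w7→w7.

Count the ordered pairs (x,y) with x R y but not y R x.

Enumerating: (w1,w6), (w1,w7), (w2,w1), (w2,w3), (w2,w6), (w2,w7), (w3,w1), (w3,w6), (w3,w7), (w4,w1), (w4,w2), (w4,w3), … and 9 more.
Total: 21.

21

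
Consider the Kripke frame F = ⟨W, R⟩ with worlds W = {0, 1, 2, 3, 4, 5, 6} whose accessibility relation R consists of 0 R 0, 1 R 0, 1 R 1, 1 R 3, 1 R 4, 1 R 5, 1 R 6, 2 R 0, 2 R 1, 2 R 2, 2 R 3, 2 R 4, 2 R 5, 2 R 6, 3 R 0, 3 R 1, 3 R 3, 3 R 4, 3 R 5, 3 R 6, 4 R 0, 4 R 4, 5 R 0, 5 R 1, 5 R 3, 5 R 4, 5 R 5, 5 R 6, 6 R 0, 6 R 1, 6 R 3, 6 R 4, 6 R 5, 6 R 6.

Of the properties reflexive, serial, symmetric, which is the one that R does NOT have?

symmetric

Reflexive: yes — every world is R-related to itself.
Serial: yes — every world has a successor (e.g. 0 R 0).
Symmetric: no — 1 R 0 but not 0 R 1.
Only symmetric fails.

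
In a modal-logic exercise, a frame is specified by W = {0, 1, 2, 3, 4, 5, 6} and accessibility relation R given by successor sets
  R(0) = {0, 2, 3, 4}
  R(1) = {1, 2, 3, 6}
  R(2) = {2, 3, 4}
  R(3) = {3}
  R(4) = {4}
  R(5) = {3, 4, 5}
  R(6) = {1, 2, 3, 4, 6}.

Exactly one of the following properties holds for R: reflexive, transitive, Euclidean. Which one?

reflexive

Reflexive: yes — every world is R-related to itself.
Transitive: no — 1 R 2 and 2 R 4, but not 1 R 4.
Euclidean: no — 0 R 3 and 0 R 2, but not 3 R 2.
Only reflexive holds.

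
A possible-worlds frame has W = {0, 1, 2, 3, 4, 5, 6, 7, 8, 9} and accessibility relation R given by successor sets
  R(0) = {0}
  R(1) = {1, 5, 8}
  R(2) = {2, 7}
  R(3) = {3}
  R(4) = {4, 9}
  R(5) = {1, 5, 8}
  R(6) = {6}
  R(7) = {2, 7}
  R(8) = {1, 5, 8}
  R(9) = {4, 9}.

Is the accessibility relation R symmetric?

Yes

Symmetric: yes — every pair in R has its reverse in R.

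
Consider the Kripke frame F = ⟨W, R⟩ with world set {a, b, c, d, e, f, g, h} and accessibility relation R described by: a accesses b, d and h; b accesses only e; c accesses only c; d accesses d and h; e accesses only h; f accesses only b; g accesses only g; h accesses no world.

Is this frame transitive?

Transitive: no — a R b and b R e, but not a R e.

No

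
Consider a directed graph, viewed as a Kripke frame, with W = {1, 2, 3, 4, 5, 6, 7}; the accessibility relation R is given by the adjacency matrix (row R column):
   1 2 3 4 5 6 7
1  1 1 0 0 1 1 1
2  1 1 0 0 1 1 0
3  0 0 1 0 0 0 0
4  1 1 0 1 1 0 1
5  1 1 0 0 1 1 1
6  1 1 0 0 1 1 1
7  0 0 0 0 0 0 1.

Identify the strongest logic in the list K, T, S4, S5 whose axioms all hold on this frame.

Reflexive (axiom T): yes — every world is R-related to itself.
Transitive (axiom 4): no — 2 R 1 and 1 R 7, but not 2 R 7.
Euclidean (axiom 5): no — 1 R 2 and 1 R 7, but not 2 R 7.
So F validates K, T; S4 would additionally require R to be transitive. The strongest is T.

T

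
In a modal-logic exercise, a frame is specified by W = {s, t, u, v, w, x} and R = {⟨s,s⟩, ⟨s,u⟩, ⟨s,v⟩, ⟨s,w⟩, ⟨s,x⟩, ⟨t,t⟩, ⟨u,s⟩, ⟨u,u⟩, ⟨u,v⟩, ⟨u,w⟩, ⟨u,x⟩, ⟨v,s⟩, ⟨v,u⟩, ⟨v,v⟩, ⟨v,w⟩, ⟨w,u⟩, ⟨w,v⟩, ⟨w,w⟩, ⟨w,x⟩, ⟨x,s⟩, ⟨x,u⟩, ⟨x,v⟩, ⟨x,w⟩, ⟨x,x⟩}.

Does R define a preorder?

Reflexive: yes — every world is R-related to itself.
Transitive: no — v R s and s R x, but not v R x.
So R is not a preorder.

No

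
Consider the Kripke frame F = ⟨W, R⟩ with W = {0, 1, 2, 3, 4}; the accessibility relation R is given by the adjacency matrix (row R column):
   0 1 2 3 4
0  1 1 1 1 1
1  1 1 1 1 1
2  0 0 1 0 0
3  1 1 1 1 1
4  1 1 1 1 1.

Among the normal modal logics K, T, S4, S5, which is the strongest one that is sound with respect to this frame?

S4

Reflexive (axiom T): yes — every world is R-related to itself.
Transitive (axiom 4): yes — every two-step R-path is closed by a direct edge.
Euclidean (axiom 5): no — 0 R 2 and 0 R 1, but not 2 R 1.
So F validates K, T, S4; S5 would additionally require R to be Euclidean. The strongest is S4.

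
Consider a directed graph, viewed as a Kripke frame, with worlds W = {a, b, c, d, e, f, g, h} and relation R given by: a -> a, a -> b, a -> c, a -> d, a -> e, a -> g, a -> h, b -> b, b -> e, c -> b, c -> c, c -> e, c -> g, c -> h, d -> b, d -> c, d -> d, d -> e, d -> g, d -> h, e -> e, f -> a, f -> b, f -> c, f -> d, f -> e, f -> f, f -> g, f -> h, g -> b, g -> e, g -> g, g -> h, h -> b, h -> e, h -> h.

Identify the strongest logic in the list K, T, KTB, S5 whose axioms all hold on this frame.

Reflexive (axiom T): yes — every world is R-related to itself.
Symmetric (axiom B): no — a R b but not b R a.
Euclidean (axiom 5): no — a R b and a R c, but not b R c.
So F validates K, T; KTB would additionally require R to be symmetric. The strongest is T.

T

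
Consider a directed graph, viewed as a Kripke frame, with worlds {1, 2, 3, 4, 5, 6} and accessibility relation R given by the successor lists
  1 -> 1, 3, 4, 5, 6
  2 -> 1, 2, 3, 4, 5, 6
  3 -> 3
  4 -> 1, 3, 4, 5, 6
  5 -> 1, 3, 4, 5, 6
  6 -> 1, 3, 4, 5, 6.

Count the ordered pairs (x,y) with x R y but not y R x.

Enumerating: (1,3), (2,1), (2,3), (2,4), (2,5), (2,6), (4,3), (5,3), (6,3).

9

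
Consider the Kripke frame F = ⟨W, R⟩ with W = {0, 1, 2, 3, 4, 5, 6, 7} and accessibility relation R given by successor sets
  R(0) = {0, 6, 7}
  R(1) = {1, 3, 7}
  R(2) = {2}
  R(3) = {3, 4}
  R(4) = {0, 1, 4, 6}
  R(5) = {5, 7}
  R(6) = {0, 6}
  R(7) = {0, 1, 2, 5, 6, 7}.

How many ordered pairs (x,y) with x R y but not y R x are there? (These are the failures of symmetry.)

7

Enumerating: (1,3), (3,4), (4,0), (4,1), (4,6), (7,2), (7,6).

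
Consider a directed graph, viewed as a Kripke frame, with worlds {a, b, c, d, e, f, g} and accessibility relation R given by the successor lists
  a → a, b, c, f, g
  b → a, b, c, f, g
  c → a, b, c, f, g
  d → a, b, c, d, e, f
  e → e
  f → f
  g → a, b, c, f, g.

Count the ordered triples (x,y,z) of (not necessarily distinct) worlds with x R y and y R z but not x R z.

Enumerating: (d,a,g), (d,b,g), (d,c,g).

3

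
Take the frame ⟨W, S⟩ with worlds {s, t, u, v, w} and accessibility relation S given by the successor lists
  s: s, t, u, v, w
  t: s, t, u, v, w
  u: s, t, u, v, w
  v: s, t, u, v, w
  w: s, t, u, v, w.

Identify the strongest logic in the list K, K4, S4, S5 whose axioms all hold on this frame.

Transitive (axiom 4): yes — every two-step S-path is closed by a direct edge.
Reflexive (axiom T): yes — every world is S-related to itself.
Euclidean (axiom 5): yes — any two successors of a common world are S-related.
So F validates K, K4, S4, S5. The strongest is S5.

S5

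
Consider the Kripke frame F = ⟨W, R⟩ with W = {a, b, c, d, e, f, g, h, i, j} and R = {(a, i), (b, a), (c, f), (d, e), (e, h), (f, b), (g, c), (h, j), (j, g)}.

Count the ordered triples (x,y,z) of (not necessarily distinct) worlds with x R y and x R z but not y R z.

Enumerating: (a,i,i), (b,a,a), (c,f,f), (d,e,e), (e,h,h), (f,b,b), (g,c,c), (h,j,j), (j,g,g).

9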